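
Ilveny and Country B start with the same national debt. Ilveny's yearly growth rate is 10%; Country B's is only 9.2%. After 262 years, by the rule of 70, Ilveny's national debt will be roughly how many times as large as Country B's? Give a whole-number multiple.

Rate gap = 10% − 9.2% = 0.8 points.
The ratio doubles every 70/0.8 ≈ 87.50 years.
262/87.50 ≈ 2.99 doublings → ratio ≈ 2^2.99 ≈ 8.

roughly 8 times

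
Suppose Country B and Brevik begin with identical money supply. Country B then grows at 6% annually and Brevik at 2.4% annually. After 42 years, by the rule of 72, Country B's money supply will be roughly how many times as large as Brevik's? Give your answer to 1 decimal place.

≈ 4.3 times

Rate gap = 6% − 2.4% = 3.6 points.
The ratio doubles every 72/3.6 ≈ 20.00 years.
42/20.00 ≈ 2.10 doublings → ratio ≈ 2^2.10 ≈ 4.3.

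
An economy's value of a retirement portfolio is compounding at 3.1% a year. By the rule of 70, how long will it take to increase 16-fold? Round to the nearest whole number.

around 90 years

One doubling takes 70/3.1 = 22.58 years.
16 = 2^4, so 4 doublings → 90 years.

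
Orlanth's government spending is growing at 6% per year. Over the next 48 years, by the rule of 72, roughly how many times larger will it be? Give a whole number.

Doubling time ≈ 72/6 = 12.00 years.
48/12.00 ≈ 4 doublings, so about 2^4 = 16×.

roughly 16 times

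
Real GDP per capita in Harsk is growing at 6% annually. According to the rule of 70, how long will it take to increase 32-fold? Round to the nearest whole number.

One doubling takes 70/6 = 11.67 years.
32 = 2^5, so 5 doublings → 58 years.

around 58 years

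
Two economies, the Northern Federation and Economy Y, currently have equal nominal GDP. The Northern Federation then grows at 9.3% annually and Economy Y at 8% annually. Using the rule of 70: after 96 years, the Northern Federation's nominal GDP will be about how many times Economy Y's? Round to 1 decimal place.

Only the 1.3-point difference matters.
70/1.3 ≈ 53.85 years per doubling of the ratio; 96 years gives 1.78 doublings, so ≈ 3.4×.

≈ 3.4 times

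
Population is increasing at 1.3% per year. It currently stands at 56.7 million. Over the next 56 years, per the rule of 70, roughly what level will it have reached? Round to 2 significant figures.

Doubling time ≈ 70/1.3 = 53.85 years.
56 years is 56/53.85 ≈ 1.04 doublings, a factor of 2^1.04 ≈ 2.06.
56.7 × 2.06 ≈ 120 million.

around 120 million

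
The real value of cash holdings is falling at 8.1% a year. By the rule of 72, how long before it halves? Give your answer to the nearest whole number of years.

Falling at 8.1%, it halves about every 72/8.1 = 8.89 years.

about 9 years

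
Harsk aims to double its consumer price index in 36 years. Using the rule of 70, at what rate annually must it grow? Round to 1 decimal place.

≈ 1.9%

70 / 36 ≈ 1.94, so about 1.9% annually.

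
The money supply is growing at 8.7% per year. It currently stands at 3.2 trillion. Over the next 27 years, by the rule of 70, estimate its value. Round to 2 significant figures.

approximately 33 trillion

It doubles every 70/8.7 ≈ 8.05 years, so 27 years is 3.35 doublings.
2^3.35 ≈ 10.20; 3.2 × 10.20 ≈ 33 trillion.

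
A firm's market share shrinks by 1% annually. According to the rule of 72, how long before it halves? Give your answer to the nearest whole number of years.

72 years

Halving time ≈ 72 / 1 = 72.00 → 72 years.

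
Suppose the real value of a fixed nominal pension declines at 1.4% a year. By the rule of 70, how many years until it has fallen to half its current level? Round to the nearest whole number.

Halving time ≈ 70 / 1.4 = 50.00 → 50 years.

≈ 50 years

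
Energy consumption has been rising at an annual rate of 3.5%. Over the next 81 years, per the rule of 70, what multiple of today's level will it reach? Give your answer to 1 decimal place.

Doubling time ≈ 70/3.5 = 20.00 years.
81 years / 20.00 ≈ 4.05 doublings → factor 2^4.05 ≈ 16.6.

around 16.6 times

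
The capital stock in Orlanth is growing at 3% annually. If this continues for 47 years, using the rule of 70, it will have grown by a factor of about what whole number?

Doubling time ≈ 70/3 = 23.33 years.
47/23.33 ≈ 2 doublings, so about 2^2 = 4×.

4 times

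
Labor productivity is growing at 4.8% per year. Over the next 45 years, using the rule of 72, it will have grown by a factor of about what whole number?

At 4.8% one doubling takes ≈ 15.00 years; 45 years is 3 of them, so ×8.

about 8 times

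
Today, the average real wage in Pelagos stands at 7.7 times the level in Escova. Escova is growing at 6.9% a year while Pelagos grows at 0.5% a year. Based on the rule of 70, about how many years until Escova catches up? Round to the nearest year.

around 32 years

The growth-rate gap is 6.9% − 0.5% = 6.4 percentage points.
So the ratio between them halves every 70/6.4 ≈ 10.94 years.
A 7.7 times gap takes log₂(7.7) ≈ 2.94 halvings to close: 2.94 × 10.94 ≈ 32 years.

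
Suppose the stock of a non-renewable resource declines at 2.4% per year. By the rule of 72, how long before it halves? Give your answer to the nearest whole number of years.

The rule works in reverse for decay: 72/2.4 ≈ 30.00 years to halve.

about 30 years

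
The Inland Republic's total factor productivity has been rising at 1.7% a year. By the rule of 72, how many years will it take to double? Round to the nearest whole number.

Doubling time ≈ 72 / 1.7 = 42.35 years.

approximately 42 years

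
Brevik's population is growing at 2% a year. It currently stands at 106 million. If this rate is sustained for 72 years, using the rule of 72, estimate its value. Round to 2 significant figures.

around 420 million

Doubling time ≈ 72/2 = 36.00 years.
72 years is 72/36.00 ≈ 2.00 doublings, a factor of 2^2.00 ≈ 4.00.
106 × 4.00 ≈ 420 million.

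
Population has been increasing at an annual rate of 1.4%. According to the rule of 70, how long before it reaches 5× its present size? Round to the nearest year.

One doubling takes 70/1.4 = 50.00 years.
5× is log₂ 5 ≈ 2.32 doublings, so ≈ 2.32 × 50.00 = 116 years.

116 years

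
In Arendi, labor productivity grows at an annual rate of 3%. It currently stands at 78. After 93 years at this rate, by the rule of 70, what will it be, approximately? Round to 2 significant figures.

Doubling time ≈ 70/3 = 23.33 years.
93 years is 93/23.33 ≈ 3.99 doublings, a factor of 2^3.99 ≈ 15.89.
78 × 15.89 ≈ 1200.

about 1200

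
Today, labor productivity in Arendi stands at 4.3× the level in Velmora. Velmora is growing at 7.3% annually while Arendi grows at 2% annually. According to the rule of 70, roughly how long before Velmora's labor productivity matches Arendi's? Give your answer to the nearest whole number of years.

The growth-rate gap is 7.3% − 2% = 5.3 percentage points.
So the ratio between them halves every 70/5.3 ≈ 13.21 years.
A 4.3× gap takes log₂(4.3) ≈ 2.10 halvings to close: 2.10 × 13.21 ≈ 28 years.

≈ 28 years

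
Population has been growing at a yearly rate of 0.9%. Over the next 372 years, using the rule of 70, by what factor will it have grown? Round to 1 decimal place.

Doubles every ≈ 77.78 years (70/0.9).
372 years is 4.78 doublings; 2^4.78 ≈ 27.5×.

approximately 27.5 times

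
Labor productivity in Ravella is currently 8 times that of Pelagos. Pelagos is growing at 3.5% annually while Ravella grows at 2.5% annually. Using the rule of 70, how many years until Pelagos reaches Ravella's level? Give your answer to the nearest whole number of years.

What matters is the difference: 1 pp.
Rule of 70 on the gap: the ratio halves every 70/1 ≈ 70.00 years.
An 8 times gap closes after 3 halvings: 3 × 70.00 ≈ 210 years.

approximately 210 years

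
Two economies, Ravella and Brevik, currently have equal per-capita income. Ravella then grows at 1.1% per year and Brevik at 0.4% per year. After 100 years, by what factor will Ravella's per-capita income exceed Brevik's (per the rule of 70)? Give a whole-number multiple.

Ravella pulls ahead at 0.7 pp per year, so the ratio doubles every 70/0.7 ≈ 100.00 years.
In 100 years that's 1.00 doublings: 2^1.00 ≈ 2.

roughly 2 times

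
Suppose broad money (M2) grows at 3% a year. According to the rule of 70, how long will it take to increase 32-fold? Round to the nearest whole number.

117 years

One doubling takes 70/3 = 23.33 years.
32 = 2^5, so 5 doublings → 117 years.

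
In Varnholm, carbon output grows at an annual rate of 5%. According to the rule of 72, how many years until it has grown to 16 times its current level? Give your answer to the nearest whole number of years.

Doubling time ≈ 72/5 = 14.40 years.
16 = 2^4, so 4 doublings → 58 years.

roughly 58 years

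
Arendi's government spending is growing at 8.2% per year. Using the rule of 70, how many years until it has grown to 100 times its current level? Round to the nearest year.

At 8.2% it doubles every 70/8.2 ≈ 8.54 years.
100× is log₂ 100 ≈ 6.64 doublings, so ≈ 6.64 × 8.54 = 57 years.

57 years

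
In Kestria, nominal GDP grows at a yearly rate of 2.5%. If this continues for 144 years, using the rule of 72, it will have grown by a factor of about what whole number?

32 times

At 2.5% one doubling takes ≈ 28.80 years; 144 years is 5 of them, so ×32.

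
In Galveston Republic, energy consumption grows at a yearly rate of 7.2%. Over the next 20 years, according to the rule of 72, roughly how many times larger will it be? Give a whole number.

≈ 4 times

Doubling time ≈ 72/7.2 = 10.00 years.
20/10.00 ≈ 2 doublings, so about 2^2 = 4×.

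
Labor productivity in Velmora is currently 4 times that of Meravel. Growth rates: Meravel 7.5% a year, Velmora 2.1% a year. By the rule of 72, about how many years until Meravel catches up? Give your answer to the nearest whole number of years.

≈ 27 years

The growth-rate gap is 7.5% − 2.1% = 5.4 percentage points.
So the ratio between them halves every 72/5.4 ≈ 13.33 years.
A 4 times gap closes after 2 halvings: 2 × 13.33 ≈ 27 years.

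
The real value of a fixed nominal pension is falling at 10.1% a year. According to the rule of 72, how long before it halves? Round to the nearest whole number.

The rule works in reverse for decay: 72/10.1 ≈ 7.13 years to halve.

around 7 years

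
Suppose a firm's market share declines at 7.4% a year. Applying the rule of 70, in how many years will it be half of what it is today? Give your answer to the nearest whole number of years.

Halving time ≈ 70 / 7.4 = 9.46 → 9 years.

about 9 years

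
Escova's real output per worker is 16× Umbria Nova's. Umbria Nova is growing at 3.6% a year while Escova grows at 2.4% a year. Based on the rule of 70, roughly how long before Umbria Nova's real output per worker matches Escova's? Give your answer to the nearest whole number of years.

≈ 233 years

What matters is the difference: 1.2 pp.
Rule of 70 on the gap: the ratio halves every 70/1.2 ≈ 58.33 years.
A 16× gap closes after 4 halvings: 4 × 58.33 ≈ 233 years.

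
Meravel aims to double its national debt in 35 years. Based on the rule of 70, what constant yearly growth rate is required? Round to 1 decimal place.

2.0%

70 / 35 ≈ 2.00, so about 2.0% per year.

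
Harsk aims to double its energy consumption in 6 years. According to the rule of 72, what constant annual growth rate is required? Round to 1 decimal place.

about 12.0%

72 / 6 ≈ 12.00, so about 12.0% annually.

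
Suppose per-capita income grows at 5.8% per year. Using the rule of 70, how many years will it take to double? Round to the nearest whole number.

At 5.8%, doubling takes about 70/5.8 = 12.07 years.

≈ 12 years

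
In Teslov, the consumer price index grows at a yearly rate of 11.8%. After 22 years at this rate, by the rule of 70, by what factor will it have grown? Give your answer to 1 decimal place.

≈ 13.1 times

Doubling time ≈ 70/11.8 = 5.93 years.
22 years / 5.93 ≈ 3.71 doublings → factor 2^3.71 ≈ 13.1.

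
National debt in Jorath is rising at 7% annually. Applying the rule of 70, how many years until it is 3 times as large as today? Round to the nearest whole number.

about 16 years

Doubling time ≈ 70/7 = 10.00 years.
Reaching 3× takes log₂(3) ≈ 1.58 doublings.
1.58 × 10.00 ≈ 16 years.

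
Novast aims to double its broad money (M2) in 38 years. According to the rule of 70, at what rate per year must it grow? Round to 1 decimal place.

around 1.8%

70 / 38 ≈ 1.84, so about 1.8% per year.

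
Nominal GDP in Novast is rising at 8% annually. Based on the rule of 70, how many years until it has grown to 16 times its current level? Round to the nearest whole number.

≈ 35 years

Doubling time ≈ 70/8 = 8.75 years.
Getting to 16× needs 4 doublings: 4 × 8.75 ≈ 35 years.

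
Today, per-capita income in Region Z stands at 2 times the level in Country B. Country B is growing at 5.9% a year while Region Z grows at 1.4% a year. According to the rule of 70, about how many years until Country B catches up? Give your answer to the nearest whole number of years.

What matters is the difference: 4.5 pp.
Rule of 70 on the gap: the ratio halves every 70/4.5 ≈ 15.56 years.
A 2 times gap closes after 1 halving: 1 × 15.56 ≈ 16 years.

approximately 16 years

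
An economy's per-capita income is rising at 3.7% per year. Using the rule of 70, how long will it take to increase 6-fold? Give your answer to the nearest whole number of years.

approximately 49 years

Doubling time ≈ 70/3.7 = 18.92 years.
6× is log₂ 6 ≈ 2.58 doublings, so ≈ 2.58 × 18.92 = 49 years.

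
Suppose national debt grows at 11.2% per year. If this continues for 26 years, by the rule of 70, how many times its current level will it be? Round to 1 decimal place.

≈ 17.9 times

Doubling time ≈ 70/11.2 = 6.25 years.
26 years / 6.25 ≈ 4.16 doublings → factor 2^4.16 ≈ 17.9.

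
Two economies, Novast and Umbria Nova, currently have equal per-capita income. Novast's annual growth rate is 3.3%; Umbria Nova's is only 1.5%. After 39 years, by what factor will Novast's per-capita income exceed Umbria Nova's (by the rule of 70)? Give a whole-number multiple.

approximately 2 times

Only the 1.8-point difference matters.
70/1.8 ≈ 38.89 years per doubling of the ratio; 39 years gives 1.00 doublings, so ≈ 2×.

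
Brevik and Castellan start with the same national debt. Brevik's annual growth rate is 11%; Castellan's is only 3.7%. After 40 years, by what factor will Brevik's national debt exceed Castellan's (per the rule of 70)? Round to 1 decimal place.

18.0 times

Only the 7.3-point difference matters.
70/7.3 ≈ 9.59 years per doubling of the ratio; 40 years gives 4.17 doublings, so ≈ 18.0×.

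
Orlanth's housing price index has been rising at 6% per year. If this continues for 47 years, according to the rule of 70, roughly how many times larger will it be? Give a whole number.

roughly 16 times

Doubling time ≈ 70/6 = 11.67 years.
47/11.67 ≈ 4 doublings, so about 2^4 = 16×.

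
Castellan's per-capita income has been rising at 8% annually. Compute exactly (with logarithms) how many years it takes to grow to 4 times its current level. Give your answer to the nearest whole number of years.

t = ln(4) / ln(1 + 0.08) = 1.3863 / 0.076961 ≈ 18.01.
≈ 18 years.

18 years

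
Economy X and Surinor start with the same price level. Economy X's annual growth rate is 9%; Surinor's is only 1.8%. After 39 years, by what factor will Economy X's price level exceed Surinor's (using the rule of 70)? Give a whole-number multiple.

Rate gap = 9% − 1.8% = 7.2 points.
The ratio doubles every 70/7.2 ≈ 9.72 years.
39/9.72 ≈ 4.01 doublings → ratio ≈ 2^4.01 ≈ 16.

approximately 16 times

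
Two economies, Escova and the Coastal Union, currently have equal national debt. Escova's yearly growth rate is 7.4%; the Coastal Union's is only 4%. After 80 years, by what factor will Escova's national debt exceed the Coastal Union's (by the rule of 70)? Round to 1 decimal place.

Rate gap = 7.4% − 4% = 3.4 points.
The ratio doubles every 70/3.4 ≈ 20.59 years.
80/20.59 ≈ 3.89 doublings → ratio ≈ 2^3.89 ≈ 14.8.

around 14.8 times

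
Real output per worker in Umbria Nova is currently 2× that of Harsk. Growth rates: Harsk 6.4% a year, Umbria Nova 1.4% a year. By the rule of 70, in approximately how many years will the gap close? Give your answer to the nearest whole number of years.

Harsk gains on Umbria Nova at 6.4% − 1.4% = 5 points a year.
At that relative rate the gap halves every 70/5 ≈ 14.00 years.
A 2× gap closes after 1 halving: 1 × 14.00 ≈ 14 years.

approximately 14 years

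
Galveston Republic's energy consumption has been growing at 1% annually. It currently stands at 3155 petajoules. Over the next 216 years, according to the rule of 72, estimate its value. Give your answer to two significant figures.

It doubles every 72/1 ≈ 72.00 years, so 216 years is 3.00 doublings.
2^3.00 ≈ 8.00; 3155 × 8.00 ≈ 25000 petajoules.

roughly 25000 petajoules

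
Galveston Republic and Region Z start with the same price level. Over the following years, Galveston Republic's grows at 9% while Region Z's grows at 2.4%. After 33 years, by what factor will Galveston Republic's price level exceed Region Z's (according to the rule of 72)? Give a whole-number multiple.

Galveston Republic pulls ahead at 6.6 pp per year, so the ratio doubles every 72/6.6 ≈ 10.91 years.
In 33 years that's 3.02 doublings: 2^3.02 ≈ 8.

≈ 8 times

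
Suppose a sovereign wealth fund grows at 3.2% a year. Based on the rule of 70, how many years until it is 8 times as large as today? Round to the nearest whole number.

≈ 66 years

One doubling takes 70/3.2 = 21.88 years.
Getting to 8× needs 3 doublings: 3 × 21.88 ≈ 66 years.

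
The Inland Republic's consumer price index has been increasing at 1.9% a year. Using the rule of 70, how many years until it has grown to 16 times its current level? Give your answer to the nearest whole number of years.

≈ 147 years

Doubling time ≈ 70/1.9 = 36.84 years.
Getting to 16× needs 4 doublings: 4 × 36.84 ≈ 147 years.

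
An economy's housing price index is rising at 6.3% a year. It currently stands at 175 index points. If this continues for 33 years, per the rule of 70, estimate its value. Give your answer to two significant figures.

about 1400 index points

Doubling time ≈ 70/6.3 = 11.11 years.
33 years is 33/11.11 ≈ 2.97 doublings, a factor of 2^2.97 ≈ 7.84.
175 × 7.84 ≈ 1400 index points.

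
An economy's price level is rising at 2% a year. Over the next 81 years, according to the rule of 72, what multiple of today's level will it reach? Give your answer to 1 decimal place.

Doubles every ≈ 36.00 years (72/2).
81 years is 2.25 doublings; 2^2.25 ≈ 4.8×.

≈ 4.8 times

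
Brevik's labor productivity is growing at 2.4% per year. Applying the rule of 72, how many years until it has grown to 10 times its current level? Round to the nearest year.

≈ 100 years

Doubling time ≈ 72/2.4 = 30.00 years.
10× is log₂ 10 ≈ 3.32 doublings, so ≈ 3.32 × 30.00 = 100 years.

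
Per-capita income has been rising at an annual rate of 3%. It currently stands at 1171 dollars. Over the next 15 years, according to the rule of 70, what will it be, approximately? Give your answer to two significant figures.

approximately 1800 dollars

Doubling time ≈ 70/3 = 23.33 years.
15 years is 15/23.33 ≈ 0.64 doublings, a factor of 2^0.64 ≈ 1.56.
1171 × 1.56 ≈ 1800 dollars.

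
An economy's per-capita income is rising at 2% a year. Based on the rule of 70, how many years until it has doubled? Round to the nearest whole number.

approximately 35 years

70/2 ≈ 35.00, so it doubles roughly every 35 years.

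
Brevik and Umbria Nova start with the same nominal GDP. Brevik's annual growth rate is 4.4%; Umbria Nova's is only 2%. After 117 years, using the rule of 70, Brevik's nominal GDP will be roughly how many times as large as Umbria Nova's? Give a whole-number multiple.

roughly 16 times

Brevik pulls ahead at 2.4 pp per year, so the ratio doubles every 70/2.4 ≈ 29.17 years.
In 117 years that's 4.01 doublings: 2^4.01 ≈ 16.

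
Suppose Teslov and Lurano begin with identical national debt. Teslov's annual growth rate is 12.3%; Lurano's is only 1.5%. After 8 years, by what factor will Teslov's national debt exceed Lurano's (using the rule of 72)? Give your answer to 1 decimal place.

Rate gap = 12.3% − 1.5% = 10.8 points.
The ratio doubles every 72/10.8 ≈ 6.67 years.
8/6.67 ≈ 1.20 doublings → ratio ≈ 2^1.20 ≈ 2.3.

2.3 times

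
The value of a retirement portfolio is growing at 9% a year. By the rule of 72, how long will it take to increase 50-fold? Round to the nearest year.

45 years

Doubling time ≈ 72/9 = 8.00 years.
50× is log₂ 50 ≈ 5.64 doublings, so ≈ 5.64 × 8.00 = 45 years.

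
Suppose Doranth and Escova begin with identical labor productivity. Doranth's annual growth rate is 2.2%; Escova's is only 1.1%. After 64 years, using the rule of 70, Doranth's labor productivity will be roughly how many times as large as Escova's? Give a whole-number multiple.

Only the 1.1-point difference matters.
70/1.1 ≈ 63.64 years per doubling of the ratio; 64 years gives 1.01 doublings, so ≈ 2×.

about 2 times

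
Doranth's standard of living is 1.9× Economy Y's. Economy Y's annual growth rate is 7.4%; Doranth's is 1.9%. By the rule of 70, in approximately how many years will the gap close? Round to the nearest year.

roughly 12 years

Economy Y gains on Doranth at 7.4% − 1.9% = 5.5 points a year.
At that relative rate the gap halves every 70/5.5 ≈ 12.73 years.
A 1.9× gap takes log₂(1.9) ≈ 0.93 halvings to close: 0.93 × 12.73 ≈ 12 years.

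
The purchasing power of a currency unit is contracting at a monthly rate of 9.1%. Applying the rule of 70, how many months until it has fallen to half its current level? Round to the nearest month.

The rule works in reverse for decay: 70/9.1 ≈ 7.69 months to halve.

≈ 8 months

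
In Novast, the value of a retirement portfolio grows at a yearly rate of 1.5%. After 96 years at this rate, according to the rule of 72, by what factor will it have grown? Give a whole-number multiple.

Doubling time ≈ 72/1.5 = 48.00 years.
96/48.00 ≈ 2 doublings, so about 2^2 = 4×.

approximately 4 times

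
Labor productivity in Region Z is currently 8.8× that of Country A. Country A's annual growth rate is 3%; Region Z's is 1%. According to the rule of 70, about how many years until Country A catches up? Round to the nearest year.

about 110 years

Country A gains on Region Z at 3% − 1% = 2 points a year.
At that relative rate the gap halves every 70/2 ≈ 35.00 years.
An 8.8× gap takes log₂(8.8) ≈ 3.14 halvings to close: 3.14 × 35.00 ≈ 110 years.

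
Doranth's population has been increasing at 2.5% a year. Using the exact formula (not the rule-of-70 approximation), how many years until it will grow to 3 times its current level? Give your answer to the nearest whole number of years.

t = ln(3) / ln(1 + 0.025) = 1.0986 / 0.024693 ≈ 44.49.
≈ 44 years.

44 years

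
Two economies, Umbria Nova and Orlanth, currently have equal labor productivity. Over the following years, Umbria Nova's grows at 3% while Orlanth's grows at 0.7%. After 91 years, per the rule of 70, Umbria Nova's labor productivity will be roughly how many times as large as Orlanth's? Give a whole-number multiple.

Umbria Nova pulls ahead at 2.3 pp per year, so the ratio doubles every 70/2.3 ≈ 30.43 years.
In 91 years that's 2.99 doublings: 2^2.99 ≈ 8.

approximately 8 times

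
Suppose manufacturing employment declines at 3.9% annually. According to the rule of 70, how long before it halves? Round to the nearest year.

about 18 years

Falling at 3.9%, it halves about every 70/3.9 = 17.95 years.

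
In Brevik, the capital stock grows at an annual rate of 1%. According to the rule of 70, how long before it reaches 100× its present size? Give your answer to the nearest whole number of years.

One doubling takes 70/1 = 70.00 years.
Reaching 100× takes log₂(100) ≈ 6.64 doublings.
6.64 × 70.00 ≈ 465 years.

about 465 years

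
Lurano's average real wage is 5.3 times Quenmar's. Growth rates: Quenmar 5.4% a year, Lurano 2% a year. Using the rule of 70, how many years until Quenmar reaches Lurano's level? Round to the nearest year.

about 50 years

The growth-rate gap is 5.4% − 2% = 3.4 percentage points.
So the ratio between them halves every 70/3.4 ≈ 20.59 years.
A 5.3 times gap takes log₂(5.3) ≈ 2.41 halvings to close: 2.41 × 20.59 ≈ 50 years.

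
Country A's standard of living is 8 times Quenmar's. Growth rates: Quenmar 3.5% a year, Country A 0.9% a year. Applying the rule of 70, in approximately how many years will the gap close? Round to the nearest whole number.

What matters is the difference: 2.6 pp.
Rule of 70 on the gap: the ratio halves every 70/2.6 ≈ 26.92 years.
An 8 times gap closes after 3 halvings: 3 × 26.92 ≈ 81 years.

≈ 81 years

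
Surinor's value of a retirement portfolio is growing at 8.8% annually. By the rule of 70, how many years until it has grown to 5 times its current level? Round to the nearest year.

18 years

At 8.8% it doubles every 70/8.8 ≈ 7.95 years.
5× is log₂ 5 ≈ 2.32 doublings, so ≈ 2.32 × 7.95 = 18 years.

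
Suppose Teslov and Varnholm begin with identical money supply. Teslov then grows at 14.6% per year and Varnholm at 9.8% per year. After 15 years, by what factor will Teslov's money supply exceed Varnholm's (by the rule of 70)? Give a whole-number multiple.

2 times

Teslov pulls ahead at 4.8 pp per year, so the ratio doubles every 70/4.8 ≈ 14.58 years.
In 15 years that's 1.03 doublings: 2^1.03 ≈ 2.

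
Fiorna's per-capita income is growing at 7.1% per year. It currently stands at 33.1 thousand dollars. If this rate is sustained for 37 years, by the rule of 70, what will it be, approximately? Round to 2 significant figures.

around 450 thousand dollars

Doubling time ≈ 70/7.1 = 9.86 years.
37 years is 37/9.86 ≈ 3.75 doublings, a factor of 2^3.75 ≈ 13.45.
33.1 × 13.45 ≈ 450 thousand dollars.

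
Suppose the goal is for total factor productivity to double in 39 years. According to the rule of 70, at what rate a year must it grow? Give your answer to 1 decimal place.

70 / 39 ≈ 1.79, so about 1.8% a year.

roughly 1.8% a year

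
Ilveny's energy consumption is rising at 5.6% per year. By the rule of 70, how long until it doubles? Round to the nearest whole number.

13 years

Doubling time ≈ 70 / 5.6 = 12.50 years.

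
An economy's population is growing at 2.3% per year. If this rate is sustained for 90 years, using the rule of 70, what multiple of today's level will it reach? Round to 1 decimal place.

Doubles every ≈ 30.43 years (70/2.3).
90 years is 2.96 doublings; 2^2.96 ≈ 7.8×.

roughly 7.8 times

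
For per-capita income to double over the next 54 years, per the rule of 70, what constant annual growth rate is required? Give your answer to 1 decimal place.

70 / 54 ≈ 1.30, so about 1.3% annually.

around 1.3% annually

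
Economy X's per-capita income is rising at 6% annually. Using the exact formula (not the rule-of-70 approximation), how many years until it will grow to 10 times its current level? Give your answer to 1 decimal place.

39.5 years

t = ln(10) / ln(1 + 0.06) = 2.3026 / 0.058269 ≈ 39.52.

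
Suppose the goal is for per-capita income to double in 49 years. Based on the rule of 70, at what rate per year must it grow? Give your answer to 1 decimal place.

about 1.4%

70 / 49 ≈ 1.43, so about 1.4% per year.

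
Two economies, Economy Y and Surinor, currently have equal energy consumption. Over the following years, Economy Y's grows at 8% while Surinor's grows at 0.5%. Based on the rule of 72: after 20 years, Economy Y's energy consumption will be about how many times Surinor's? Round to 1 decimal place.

Rate gap = 8% − 0.5% = 7.5 points.
The ratio doubles every 72/7.5 ≈ 9.60 years.
20/9.60 ≈ 2.08 doublings → ratio ≈ 2^2.08 ≈ 4.2.

≈ 4.2 times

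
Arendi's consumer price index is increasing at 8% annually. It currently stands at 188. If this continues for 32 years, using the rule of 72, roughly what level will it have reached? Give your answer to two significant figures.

It doubles every 72/8 ≈ 9.00 years, so 32 years is 3.56 doublings.
2^3.56 ≈ 11.79; 188 × 11.79 ≈ 2200.

≈ 2200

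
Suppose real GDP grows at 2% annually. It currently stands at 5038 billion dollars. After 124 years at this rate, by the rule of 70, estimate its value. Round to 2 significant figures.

It doubles every 70/2 ≈ 35.00 years, so 124 years is 3.54 doublings.
2^3.54 ≈ 11.63; 5038 × 11.63 ≈ 59000 billion dollars.

approximately 59000 billion dollars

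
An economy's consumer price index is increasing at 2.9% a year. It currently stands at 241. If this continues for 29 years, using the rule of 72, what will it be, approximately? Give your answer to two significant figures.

Doubling time ≈ 72/2.9 = 24.83 years.
29 years is 29/24.83 ≈ 1.17 doublings, a factor of 2^1.17 ≈ 2.25.
241 × 2.25 ≈ 540.

approximately 540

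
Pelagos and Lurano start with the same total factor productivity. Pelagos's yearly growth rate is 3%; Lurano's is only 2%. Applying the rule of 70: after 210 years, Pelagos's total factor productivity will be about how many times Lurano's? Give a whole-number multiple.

Only the 1-point difference matters.
70/1 ≈ 70.00 years per doubling of the ratio; 210 years gives 3.00 doublings, so ≈ 8×.

approximately 8 times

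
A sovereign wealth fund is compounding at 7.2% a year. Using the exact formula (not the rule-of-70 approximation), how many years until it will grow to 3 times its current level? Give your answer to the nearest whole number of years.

16 years

t = ln(3) / ln(1 + 0.072) = 1.0986 / 0.069526 ≈ 15.80.
≈ 16 years.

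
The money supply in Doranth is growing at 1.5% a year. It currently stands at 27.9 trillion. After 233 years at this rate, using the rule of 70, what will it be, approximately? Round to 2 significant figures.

It doubles every 70/1.5 ≈ 46.67 years, so 233 years is 4.99 doublings.
2^4.99 ≈ 31.78; 27.9 × 31.78 ≈ 890 trillion.

approximately 890 trillion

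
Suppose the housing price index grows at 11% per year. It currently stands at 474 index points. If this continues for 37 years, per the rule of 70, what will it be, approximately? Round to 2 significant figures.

about 27000 index points

Doubling time ≈ 70/11 = 6.36 years.
37 years is 37/6.36 ≈ 5.82 doublings, a factor of 2^5.82 ≈ 56.49.
474 × 56.49 ≈ 27000 index points.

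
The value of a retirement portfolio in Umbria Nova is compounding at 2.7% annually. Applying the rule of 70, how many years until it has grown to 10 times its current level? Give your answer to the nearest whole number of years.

≈ 86 years

At 2.7% it doubles every 70/2.7 ≈ 25.93 years.
Reaching 10× takes log₂(10) ≈ 3.32 doublings.
3.32 × 25.93 ≈ 86 years.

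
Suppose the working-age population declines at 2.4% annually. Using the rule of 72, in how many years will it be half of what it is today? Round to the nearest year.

about 30 years

The rule works in reverse for decay: 72/2.4 ≈ 30.00 years to halve.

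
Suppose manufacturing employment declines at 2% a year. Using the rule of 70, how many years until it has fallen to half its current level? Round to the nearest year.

Falling at 2%, it halves about every 70/2 = 35.00 years.

roughly 35 years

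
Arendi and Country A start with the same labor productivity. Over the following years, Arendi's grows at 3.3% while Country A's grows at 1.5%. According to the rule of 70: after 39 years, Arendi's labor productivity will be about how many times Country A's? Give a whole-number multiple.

approximately 2 times

Rate gap = 3.3% − 1.5% = 1.8 points.
The ratio doubles every 70/1.8 ≈ 38.89 years.
39/38.89 ≈ 1.00 doublings → ratio ≈ 2^1.00 ≈ 2.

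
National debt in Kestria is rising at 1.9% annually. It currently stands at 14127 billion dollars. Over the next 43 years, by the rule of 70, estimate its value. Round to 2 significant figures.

Doubling time ≈ 70/1.9 = 36.84 years.
43 years is 43/36.84 ≈ 1.17 doublings, a factor of 2^1.17 ≈ 2.25.
14127 × 2.25 ≈ 32000 billion dollars.

about 32000 billion dollars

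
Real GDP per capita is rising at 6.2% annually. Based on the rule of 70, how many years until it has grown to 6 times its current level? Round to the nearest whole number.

One doubling takes 70/6.2 = 11.29 years.
6× is log₂ 6 ≈ 2.58 doublings, so ≈ 2.58 × 11.29 = 29 years.

approximately 29 years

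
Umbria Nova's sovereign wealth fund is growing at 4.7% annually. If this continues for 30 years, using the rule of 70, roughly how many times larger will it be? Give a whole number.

Doubling time ≈ 70/4.7 = 14.89 years.
30/14.89 ≈ 2 doublings, so about 2^2 = 4×.

≈ 4 times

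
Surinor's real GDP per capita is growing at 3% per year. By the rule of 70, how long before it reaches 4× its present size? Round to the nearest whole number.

roughly 47 years

One doubling takes 70/3 = 23.33 years.
4× is 2 doublings, so 2 × 23.33 ≈ 47 years.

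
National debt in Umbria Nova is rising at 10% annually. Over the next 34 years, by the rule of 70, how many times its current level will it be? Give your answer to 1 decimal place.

Doubles every ≈ 7.00 years (70/10).
34 years is 4.86 doublings; 2^4.86 ≈ 29.0×.

≈ 29.0 times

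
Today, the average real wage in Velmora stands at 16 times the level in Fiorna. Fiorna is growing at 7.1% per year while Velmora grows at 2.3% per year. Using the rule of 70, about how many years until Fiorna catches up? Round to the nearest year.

58 years

Fiorna gains on Velmora at 7.1% − 2.3% = 4.8 points a year.
At that relative rate the gap halves every 70/4.8 ≈ 14.58 years.
A 16 times gap closes after 4 halvings: 4 × 14.58 ≈ 58 years.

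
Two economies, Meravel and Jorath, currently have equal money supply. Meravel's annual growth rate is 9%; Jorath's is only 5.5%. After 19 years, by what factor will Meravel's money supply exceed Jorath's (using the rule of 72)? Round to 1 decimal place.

≈ 1.9 times

Rate gap = 9% − 5.5% = 3.5 points.
The ratio doubles every 72/3.5 ≈ 20.57 years.
19/20.57 ≈ 0.92 doublings → ratio ≈ 2^0.92 ≈ 1.9.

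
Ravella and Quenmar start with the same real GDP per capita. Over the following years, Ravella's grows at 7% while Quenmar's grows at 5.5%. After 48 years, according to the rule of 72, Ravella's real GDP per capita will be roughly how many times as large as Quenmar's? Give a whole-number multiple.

approximately 2 times

Ravella pulls ahead at 1.5 pp per year, so the ratio doubles every 72/1.5 ≈ 48.00 years.
In 48 years that's 1.00 doublings: 2^1.00 ≈ 2.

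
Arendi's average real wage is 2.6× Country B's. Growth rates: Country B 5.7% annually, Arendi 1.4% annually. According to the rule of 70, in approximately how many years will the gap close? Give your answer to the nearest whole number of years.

around 22 years

Country B gains on Arendi at 5.7% − 1.4% = 4.3 points a year.
At that relative rate the gap halves every 70/4.3 ≈ 16.28 years.
A 2.6× gap takes log₂(2.6) ≈ 1.38 halvings to close: 1.38 × 16.28 ≈ 22 years.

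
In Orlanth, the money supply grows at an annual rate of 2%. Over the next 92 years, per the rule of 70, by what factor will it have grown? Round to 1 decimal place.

Doubling time ≈ 70/2 = 35.00 years.
92 years / 35.00 ≈ 2.63 doublings → factor 2^2.63 ≈ 6.2.

≈ 6.2 times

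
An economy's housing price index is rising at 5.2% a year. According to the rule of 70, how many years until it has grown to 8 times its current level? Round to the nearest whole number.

about 40 years

Doubling time ≈ 70/5.2 = 13.46 years.
8 = 2^3, so 3 doublings → 40 years.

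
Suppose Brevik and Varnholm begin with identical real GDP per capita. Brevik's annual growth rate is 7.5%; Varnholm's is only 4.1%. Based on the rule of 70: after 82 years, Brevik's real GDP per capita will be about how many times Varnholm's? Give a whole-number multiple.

roughly 16 times

Brevik pulls ahead at 3.4 pp per year, so the ratio doubles every 70/3.4 ≈ 20.59 years.
In 82 years that's 3.98 doublings: 2^3.98 ≈ 16.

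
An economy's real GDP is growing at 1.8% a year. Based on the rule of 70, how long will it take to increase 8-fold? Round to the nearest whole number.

Doubling time ≈ 70/1.8 = 38.89 years.
8 = 2^3, so 3 doublings → 117 years.

117 years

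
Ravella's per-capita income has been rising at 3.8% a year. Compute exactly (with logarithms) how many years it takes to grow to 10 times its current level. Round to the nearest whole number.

62 years

t = ln(10) / ln(1 + 0.038) = 2.3026 / 0.037296 ≈ 61.74.
≈ 62 years.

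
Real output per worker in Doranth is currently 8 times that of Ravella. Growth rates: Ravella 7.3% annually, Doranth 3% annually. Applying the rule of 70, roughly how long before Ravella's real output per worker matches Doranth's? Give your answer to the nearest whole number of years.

The growth-rate gap is 7.3% − 3% = 4.3 percentage points.
So the ratio between them halves every 70/4.3 ≈ 16.28 years.
An 8 times gap closes after 3 halvings: 3 × 16.28 ≈ 49 years.

around 49 years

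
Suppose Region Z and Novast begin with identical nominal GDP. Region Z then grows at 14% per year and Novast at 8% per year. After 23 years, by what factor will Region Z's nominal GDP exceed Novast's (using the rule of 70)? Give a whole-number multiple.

about 4 times

Only the 6-point difference matters.
70/6 ≈ 11.67 years per doubling of the ratio; 23 years gives 1.97 doublings, so ≈ 4×.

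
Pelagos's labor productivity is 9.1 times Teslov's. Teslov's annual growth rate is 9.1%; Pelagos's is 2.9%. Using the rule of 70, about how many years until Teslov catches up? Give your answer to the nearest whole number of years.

What matters is the difference: 6.2 pp.
Rule of 70 on the gap: the ratio halves every 70/6.2 ≈ 11.29 years.
A 9.1 times gap takes log₂(9.1) ≈ 3.19 halvings to close: 3.19 × 11.29 ≈ 36 years.

≈ 36 years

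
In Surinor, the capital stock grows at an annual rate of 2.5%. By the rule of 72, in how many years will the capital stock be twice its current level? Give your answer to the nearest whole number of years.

roughly 29 years

72/2.5 ≈ 28.80, so it doubles roughly every 29 years.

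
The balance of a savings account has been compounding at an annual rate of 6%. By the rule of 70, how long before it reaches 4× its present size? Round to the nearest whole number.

≈ 23 years

At 6% it doubles every 70/6 ≈ 11.67 years.
4 = 2^2, so 2 doublings → 23 years.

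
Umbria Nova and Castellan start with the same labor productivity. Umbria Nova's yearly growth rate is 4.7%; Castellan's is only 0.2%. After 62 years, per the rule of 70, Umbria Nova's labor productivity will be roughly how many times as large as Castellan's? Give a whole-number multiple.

16 times

Only the 4.5-point difference matters.
70/4.5 ≈ 15.56 years per doubling of the ratio; 62 years gives 3.98 doublings, so ≈ 16×.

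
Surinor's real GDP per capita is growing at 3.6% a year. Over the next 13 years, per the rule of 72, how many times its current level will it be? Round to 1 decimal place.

Doubling time ≈ 72/3.6 = 20.00 years.
13 years / 20.00 ≈ 0.65 doublings → factor 2^0.65 ≈ 1.6.

around 1.6 times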